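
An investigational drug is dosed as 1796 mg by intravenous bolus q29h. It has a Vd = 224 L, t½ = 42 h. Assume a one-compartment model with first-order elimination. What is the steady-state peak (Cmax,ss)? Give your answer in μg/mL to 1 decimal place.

21.1 μg/mL

k = ln2/t½ = ln2/42 ≈ 0.016504 h⁻¹; fraction remaining f = e^(−kτ) = e^(−0.016504×29) ≈ 0.6196.
At steady state, accumulation factor R = 1/(1 − e^(−kτ)) ≈ 2.6288.
Each bolus raises the concentration by D/Vd = 1796/224 ≈ 8.018 μg/mL.
Steady-state peak Cmax,ss = C₀·R ≈ 8.018 × 2.6288 ≈ 21.078 μg/mL.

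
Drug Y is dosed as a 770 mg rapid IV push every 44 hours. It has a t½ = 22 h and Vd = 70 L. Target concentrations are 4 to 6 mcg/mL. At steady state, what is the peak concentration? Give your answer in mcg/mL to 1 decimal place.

τ = 44 h = 2 half-lives, so f = (1/2)^2 = 0.25.
At steady state, R = 1/(1 − 0.25) = 4/3.
Single-dose peak C₀ = D/Vd = 770/70 = 11 mcg/mL.
Steady-state peak Cmax,ss = C₀·R = 11 × 4/3 ≈ 14.667 mcg/mL.
Peak 14.7 mcg/mL vs MTC 6 mcg/mL: exceeds toxic threshold.

14.7 mcg/mL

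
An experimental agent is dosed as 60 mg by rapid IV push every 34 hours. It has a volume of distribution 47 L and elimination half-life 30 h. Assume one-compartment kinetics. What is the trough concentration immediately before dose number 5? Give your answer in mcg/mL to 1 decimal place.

1.0 mcg/mL

f = (1/2)^(τ/t½) = (1/2)^(34/30) ≈ 0.4559.
C₀ = D/Vd = 60/47 ≈ 1.277 mcg/mL.
Before the 5th dose, 4 doses have been given. Superposition: Cmin = C₀·(f + f² + … + f^4).
≈ 1.277 × (0.4559 + 0.2078 + 0.0948 + 0.0432) ≈ 1.277 × 0.8017 ≈ 1.024 mcg/mL.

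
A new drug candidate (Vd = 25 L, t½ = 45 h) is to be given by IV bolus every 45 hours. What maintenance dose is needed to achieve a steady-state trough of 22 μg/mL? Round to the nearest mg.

550 mg

τ/t½ = 45/45 ≈ 1, so f = (1/2)^(45/45) ≈ 0.500000.
Cmin,ss = (D/Vd)·f/(1−f), so D = Cmin,ss·Vd·(1−f)/f.
D = 22 × 25 × (1−f)/f ≈ 22 × 25 × 1.00000 ≈ 550.00 mg.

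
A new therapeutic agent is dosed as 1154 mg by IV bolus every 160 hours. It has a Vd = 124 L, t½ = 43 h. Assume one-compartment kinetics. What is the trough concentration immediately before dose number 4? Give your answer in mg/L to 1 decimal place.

0.8 mg/L

f = (1/2)^(τ/t½) = (1/2)^(160/43) ≈ 0.0758.
C₀ = D/Vd = 1154/124 ≈ 9.306 mg/L.
Before the 4th dose, 3 doses have been given. Superposition: Cmin = C₀·(f + f² + … + f^3).
≈ 9.306 × (0.0758 + 0.0057 + 0.0004) ≈ 9.306 × 0.0819 ≈ 0.762 mg/L.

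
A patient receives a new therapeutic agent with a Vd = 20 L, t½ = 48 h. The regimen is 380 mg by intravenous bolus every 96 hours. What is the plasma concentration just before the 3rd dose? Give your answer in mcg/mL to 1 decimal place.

5.9 mcg/mL

f = (1/2)^(τ/t½) = (1/2)^(96/48) ≈ 0.2500.
C₀ = D/Vd = 380/20 ≈ 19.000 mcg/mL.
Before the 3rd dose, 2 doses have been given. Superposition: Cmin = C₀·(f + f²).
≈ 19.000 × (0.2500 + 0.0625) ≈ 19.000 × 0.3125 ≈ 5.938 mcg/mL.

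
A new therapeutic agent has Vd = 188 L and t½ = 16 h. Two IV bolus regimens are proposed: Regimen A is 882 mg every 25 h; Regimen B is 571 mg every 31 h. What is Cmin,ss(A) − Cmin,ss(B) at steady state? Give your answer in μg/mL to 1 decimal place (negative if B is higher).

1.3 μg/mL

Regimen A: f = (1/2)^(25/16) ≈ 0.3386; Cmin,ss = (882/188)·f/(1−f) ≈ 2.402 μg/mL.
Regimen B: f = (1/2)^(31/16) ≈ 0.2611; Cmin,ss = (571/188)·f/(1−f) ≈ 1.073 μg/mL.
Difference ≈ 2.402 − 1.073 ≈ 1.329 μg/mL.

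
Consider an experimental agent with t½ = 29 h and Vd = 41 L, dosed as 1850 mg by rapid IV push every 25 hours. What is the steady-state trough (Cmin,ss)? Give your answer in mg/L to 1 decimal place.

55.2 mg/L

Over one 25-h interval, 25/29 ≈ 0.86207 half-lives elapse, leaving f ≈ 0.5502 of each dose.
Each bolus raises the concentration by D/Vd = 1850/41 ≈ 45.122 mg/L.
Steady-state trough Cmin,ss = C₀·f/(1−f) ≈ 45.122 × 0.5502/0.4498 ≈ 55.194 mg/L.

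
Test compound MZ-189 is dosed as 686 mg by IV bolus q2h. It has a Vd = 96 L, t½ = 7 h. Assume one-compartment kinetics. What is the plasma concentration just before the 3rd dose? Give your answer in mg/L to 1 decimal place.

f = (1/2)^(τ/t½) = (1/2)^(2/7) ≈ 0.8203.
C₀ = D/Vd = 686/96 ≈ 7.146 mg/L.
Before the 3rd dose, 2 doses have been given. Superposition: Cmin = C₀·(f + f²).
≈ 7.146 × (0.8203 + 0.6729) ≈ 7.146 × 1.4932 ≈ 10.670 mg/L.

10.7 mg/L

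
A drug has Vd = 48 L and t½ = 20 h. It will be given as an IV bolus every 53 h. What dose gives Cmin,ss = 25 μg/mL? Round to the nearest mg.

6332 mg

τ/t½ = 53/20 ≈ 2.65, so f = (1/2)^(53/20) ≈ 0.159320.
Cmin,ss = (D/Vd)·f/(1−f), so D = Cmin,ss·Vd·(1−f)/f.
D = 25 × 48 × (1−f)/f ≈ 25 × 48 × 5.27668 ≈ 6332.02 mg.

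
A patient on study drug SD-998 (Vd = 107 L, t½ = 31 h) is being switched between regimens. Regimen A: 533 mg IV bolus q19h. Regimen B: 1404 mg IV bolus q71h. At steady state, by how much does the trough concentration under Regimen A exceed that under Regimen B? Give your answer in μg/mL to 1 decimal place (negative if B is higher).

Regimen A: f = (1/2)^(19/31) ≈ 0.6539; Cmin,ss = (533/107)·f/(1−f) ≈ 9.411 μg/mL.
Regimen B: f = (1/2)^(71/31) ≈ 0.2044; Cmin,ss = (1404/107)·f/(1−f) ≈ 3.371 μg/mL.
Difference ≈ 9.411 − 3.371 ≈ 6.040 μg/mL.

6.0 μg/mL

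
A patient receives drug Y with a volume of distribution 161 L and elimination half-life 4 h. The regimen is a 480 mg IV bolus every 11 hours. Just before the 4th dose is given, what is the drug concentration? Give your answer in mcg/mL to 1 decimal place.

f = (1/2)^(τ/t½) = (1/2)^(11/4) ≈ 0.1487.
C₀ = D/Vd = 480/161 ≈ 2.981 mcg/mL.
Before the 4th dose, 3 doses have been given. Superposition: Cmin = C₀·(f + f² + … + f^3).
≈ 2.981 × (0.1487 + 0.0221 + 0.0033) ≈ 2.981 × 0.1741 ≈ 0.519 mcg/mL.

0.5 mcg/mL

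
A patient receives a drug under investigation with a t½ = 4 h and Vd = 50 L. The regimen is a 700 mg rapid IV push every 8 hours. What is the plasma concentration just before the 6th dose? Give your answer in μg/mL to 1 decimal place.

4.7 μg/mL

f = (1/2)^(τ/t½) = (1/2)^(8/4) ≈ 0.2500.
C₀ = D/Vd = 700/50 ≈ 14.000 μg/mL.
Before the 6th dose, 5 doses have been given. Superposition: Cmin = C₀·(f + f² + … + f^5).
≈ 14.000 × (0.2500 + 0.0625 + 0.0156 + 0.0039 + 0.0010) ≈ 14.000 × 0.3330 ≈ 4.662 μg/mL.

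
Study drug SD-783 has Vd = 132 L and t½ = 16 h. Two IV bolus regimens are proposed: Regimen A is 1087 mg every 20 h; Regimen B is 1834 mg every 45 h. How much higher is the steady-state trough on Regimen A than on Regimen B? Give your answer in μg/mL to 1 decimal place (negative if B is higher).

Regimen A: f = (1/2)^(20/16) ≈ 0.4204; Cmin,ss = (1087/132)·f/(1−f) ≈ 5.973 μg/mL.
Regimen B: f = (1/2)^(45/16) ≈ 0.1423; Cmin,ss = (1834/132)·f/(1−f) ≈ 2.305 μg/mL.
Difference ≈ 5.973 − 2.305 ≈ 3.668 μg/mL.

3.7 μg/mL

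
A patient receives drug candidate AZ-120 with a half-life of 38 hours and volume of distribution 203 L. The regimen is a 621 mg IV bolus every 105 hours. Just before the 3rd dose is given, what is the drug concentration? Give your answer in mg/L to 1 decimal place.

0.5 mg/L

f = (1/2)^(τ/t½) = (1/2)^(105/38) ≈ 0.1473.
C₀ = D/Vd = 621/203 ≈ 3.059 mg/L.
Before the 3rd dose, 2 doses have been given. Superposition: Cmin = C₀·(f + f²).
≈ 3.059 × (0.1473 + 0.0217) ≈ 3.059 × 0.1690 ≈ 0.517 mg/L.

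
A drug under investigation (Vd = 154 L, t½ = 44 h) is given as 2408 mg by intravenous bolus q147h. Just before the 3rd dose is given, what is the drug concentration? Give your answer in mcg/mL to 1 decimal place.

1.7 mcg/mL

f = (1/2)^(τ/t½) = (1/2)^(147/44) ≈ 0.0987.
C₀ = D/Vd = 2408/154 ≈ 15.636 mcg/mL.
Before the 3rd dose, 2 doses have been given. Superposition: Cmin = C₀·(f + f²).
≈ 15.636 × (0.0987 + 0.0097) ≈ 15.636 × 0.1084 ≈ 1.695 mcg/mL.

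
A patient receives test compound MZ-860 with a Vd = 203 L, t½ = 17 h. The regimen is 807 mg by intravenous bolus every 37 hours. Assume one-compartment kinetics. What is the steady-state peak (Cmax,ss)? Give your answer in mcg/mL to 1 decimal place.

k = ln2/t½ = ln2/17 ≈ 0.040773 h⁻¹; fraction remaining f = e^(−kτ) = e^(−0.040773×37) ≈ 0.2212.
Accumulation ratio R = 1/(1 − f) ≈ 1/0.7788 ≈ 1.2840.
Each bolus raises the concentration by D/Vd = 807/203 ≈ 3.975 mcg/mL.
Steady-state peak Cmax,ss = C₀·R ≈ 3.975 × 1.2840 ≈ 5.104 mcg/mL.

5.1 mcg/mL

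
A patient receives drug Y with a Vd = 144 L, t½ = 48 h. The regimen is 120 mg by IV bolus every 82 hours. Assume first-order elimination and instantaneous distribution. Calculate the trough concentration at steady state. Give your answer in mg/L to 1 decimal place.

τ/t½ = 82/48 ≈ 1.7083, so fraction remaining f = (1/2)^(82/48) ≈ 0.3060.
Each bolus raises the concentration by D/Vd = 120/144 ≈ 0.833 mg/L.
Steady-state trough Cmin,ss = C₀·f/(1−f) ≈ 0.833 × 0.3060/0.6940 ≈ 0.367 mg/L.

0.4 mg/L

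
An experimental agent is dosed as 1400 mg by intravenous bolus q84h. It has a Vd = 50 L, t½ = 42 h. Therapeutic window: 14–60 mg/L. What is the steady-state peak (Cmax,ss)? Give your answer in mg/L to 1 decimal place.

The dosing interval is 2 half-lives, so f = 2^(−2) = 0.25.
At steady state, R = 1/(1 − 0.25) = 4/3.
Single-dose peak C₀ = D/Vd = 1400/50 = 28 mg/L.
Steady-state peak Cmax,ss = C₀·R = 28 × 4/3 ≈ 37.333 mg/L.
Peak 37.3 mg/L vs MTC 60 mg/L: below toxic threshold.

37.3 mg/L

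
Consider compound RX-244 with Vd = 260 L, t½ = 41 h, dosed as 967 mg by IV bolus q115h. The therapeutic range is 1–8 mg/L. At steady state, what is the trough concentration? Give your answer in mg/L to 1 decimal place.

0.6 mg/L

k = ln2/t½ = ln2/41 ≈ 0.016906 h⁻¹; fraction remaining f = e^(−kτ) = e^(−0.016906×115) ≈ 0.1431.
Accumulation ratio R = 1/(1 − f) ≈ 1/0.8569 ≈ 1.1670.
Single-dose peak C₀ = D/Vd = 967/260 ≈ 3.719 mg/L.
Steady-state peak Cmax,ss = C₀·R ≈ 3.719 × 1.1670 ≈ 4.340 mg/L.
One interval later, Cmin,ss = Cmax,ss·e^(−kτ) ≈ 4.340 × 0.1431 ≈ 0.621 mg/L.
Trough 0.6 mg/L vs MEC 1 mg/L: subtherapeutic.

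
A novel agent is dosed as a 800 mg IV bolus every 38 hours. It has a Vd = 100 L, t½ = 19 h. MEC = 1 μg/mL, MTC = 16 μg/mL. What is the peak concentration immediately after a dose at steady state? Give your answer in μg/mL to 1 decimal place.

The dosing interval is 2 half-lives, so f = 2^(−2) = 0.25.
Accumulation ratio R = 1/(1 − f) = 1/0.75 = 4/3.
Single-dose peak C₀ = D/Vd = 800/100 = 8 μg/mL.
Steady-state peak Cmax,ss = C₀·R = 8 × 4/3 ≈ 10.667 μg/mL.
Peak 10.7 μg/mL vs MTC 16 μg/mL: below toxic threshold.

10.7 μg/mL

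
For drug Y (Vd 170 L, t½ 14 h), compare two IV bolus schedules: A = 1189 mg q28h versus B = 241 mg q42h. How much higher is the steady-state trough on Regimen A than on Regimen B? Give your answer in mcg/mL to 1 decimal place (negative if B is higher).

Regimen A: f = (1/2)^(28/14) ≈ 0.2500; Cmin,ss = (1189/170)·f/(1−f) ≈ 2.331 mcg/mL.
Regimen B: f = (1/2)^(42/14) ≈ 0.1250; Cmin,ss = (241/170)·f/(1−f) ≈ 0.203 mcg/mL.
Difference ≈ 2.331 − 0.203 ≈ 2.128 mcg/mL.

2.1 mcg/mL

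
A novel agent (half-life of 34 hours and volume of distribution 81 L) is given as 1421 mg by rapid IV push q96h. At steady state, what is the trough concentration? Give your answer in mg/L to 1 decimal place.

τ/t½ = 96/34 ≈ 2.8235, so fraction remaining f = (1/2)^(96/34) ≈ 0.1413.
Each bolus raises the concentration by D/Vd = 1421/81 ≈ 17.543 mg/L.
Steady-state trough Cmin,ss = C₀·f/(1−f) ≈ 17.543 × 0.1413/0.8587 ≈ 2.887 mg/L.

2.9 mg/L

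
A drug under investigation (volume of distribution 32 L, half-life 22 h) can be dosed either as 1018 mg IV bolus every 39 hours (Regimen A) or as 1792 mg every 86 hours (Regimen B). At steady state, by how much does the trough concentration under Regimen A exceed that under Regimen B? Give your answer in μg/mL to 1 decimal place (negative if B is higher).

9.2 μg/mL

Regimen A: f = (1/2)^(39/22) ≈ 0.2927; Cmin,ss = (1018/32)·f/(1−f) ≈ 13.165 μg/mL.
Regimen B: f = (1/2)^(86/22) ≈ 0.0666; Cmin,ss = (1792/32)·f/(1−f) ≈ 3.996 μg/mL.
Difference ≈ 13.165 − 3.996 ≈ 9.169 μg/mL.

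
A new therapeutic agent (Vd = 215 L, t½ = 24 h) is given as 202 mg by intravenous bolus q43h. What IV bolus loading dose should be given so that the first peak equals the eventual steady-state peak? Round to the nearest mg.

f = (1/2)^(43/24) ≈ 0.288838; accumulation ratio R = 1/(1−f) ≈ 1.40615.
Loading dose to hit Cmax,ss on first dose: D_load = D_maint·R ≈ 202 × 1.40615 ≈ 284.04 mg.

284 mg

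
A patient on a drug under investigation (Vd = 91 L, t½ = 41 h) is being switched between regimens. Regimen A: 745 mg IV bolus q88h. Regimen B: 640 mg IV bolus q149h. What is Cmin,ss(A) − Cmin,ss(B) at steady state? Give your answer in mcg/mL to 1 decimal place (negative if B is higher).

1.8 mcg/mL

Regimen A: f = (1/2)^(88/41) ≈ 0.2259; Cmin,ss = (745/91)·f/(1−f) ≈ 2.389 mcg/mL.
Regimen B: f = (1/2)^(149/41) ≈ 0.0805; Cmin,ss = (640/91)·f/(1−f) ≈ 0.616 mcg/mL.
Difference ≈ 2.389 − 0.616 ≈ 1.773 mcg/mL.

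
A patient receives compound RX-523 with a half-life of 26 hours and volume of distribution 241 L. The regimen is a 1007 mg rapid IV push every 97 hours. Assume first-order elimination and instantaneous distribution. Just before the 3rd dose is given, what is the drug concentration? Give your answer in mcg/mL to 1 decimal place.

f = (1/2)^(τ/t½) = (1/2)^(97/26) ≈ 0.0753.
C₀ = D/Vd = 1007/241 ≈ 4.178 mcg/mL.
Before the 3rd dose, 2 doses have been given. Superposition: Cmin = C₀·(f + f²).
≈ 4.178 × (0.0753 + 0.0057) ≈ 4.178 × 0.0810 ≈ 0.338 mcg/mL.

0.3 mcg/mL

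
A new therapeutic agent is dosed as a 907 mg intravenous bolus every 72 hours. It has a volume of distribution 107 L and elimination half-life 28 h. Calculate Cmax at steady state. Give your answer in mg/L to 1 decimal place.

10.2 mg/L

τ/t½ = 72/28 ≈ 2.5714, so fraction remaining f = (1/2)^(72/28) ≈ 0.1682.
At steady state, accumulation factor R = 1/(1 − e^(−kτ)) ≈ 1.2022.
Each bolus raises the concentration by D/Vd = 907/107 ≈ 8.477 mg/L.
Cmax,ss = C₀/(1 − f) ≈ 8.477/0.8318 ≈ 10.191 mg/L.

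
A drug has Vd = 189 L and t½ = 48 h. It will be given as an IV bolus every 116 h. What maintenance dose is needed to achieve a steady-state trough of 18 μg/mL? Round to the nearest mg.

14763 mg

τ/t½ = 116/48 ≈ 2.4167, so f = (1/2)^(116/48) ≈ 0.187288.
Cmin,ss = (D/Vd)·f/(1−f), so D = Cmin,ss·Vd·(1−f)/f.
D = 18 × 189 × (1−f)/f ≈ 18 × 189 × 4.33937 ≈ 14762.54 mg.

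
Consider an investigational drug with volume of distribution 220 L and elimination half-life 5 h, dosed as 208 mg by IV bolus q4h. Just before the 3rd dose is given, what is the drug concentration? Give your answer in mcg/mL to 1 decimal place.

f = (1/2)^(τ/t½) = (1/2)^(4/5) ≈ 0.5743.
C₀ = D/Vd = 208/220 ≈ 0.945 mcg/mL.
Before the 3rd dose, 2 doses have been given. Superposition: Cmin = C₀·(f + f²).
≈ 0.945 × (0.5743 + 0.3298) ≈ 0.945 × 0.9041 ≈ 0.854 mcg/mL.

0.9 mcg/mL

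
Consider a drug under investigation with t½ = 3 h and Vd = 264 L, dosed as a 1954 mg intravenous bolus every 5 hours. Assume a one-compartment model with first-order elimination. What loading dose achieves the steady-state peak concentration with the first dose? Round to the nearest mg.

f = (1/2)^(5/3) ≈ 0.314980; accumulation ratio R = 1/(1−f) ≈ 1.45981.
Loading dose to hit Cmax,ss on first dose: D_load = D_maint·R ≈ 1954 × 1.45981 ≈ 2852.47 mg.

2852 mg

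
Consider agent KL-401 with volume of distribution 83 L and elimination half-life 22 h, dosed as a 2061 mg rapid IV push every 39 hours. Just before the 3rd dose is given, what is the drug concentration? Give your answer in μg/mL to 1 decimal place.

9.4 μg/mL

f = (1/2)^(τ/t½) = (1/2)^(39/22) ≈ 0.2927.
C₀ = D/Vd = 2061/83 ≈ 24.831 μg/mL.
Before the 3rd dose, 2 doses have been given. Superposition: Cmin = C₀·(f + f²).
≈ 24.831 × (0.2927 + 0.0857) ≈ 24.831 × 0.3784 ≈ 9.396 μg/mL.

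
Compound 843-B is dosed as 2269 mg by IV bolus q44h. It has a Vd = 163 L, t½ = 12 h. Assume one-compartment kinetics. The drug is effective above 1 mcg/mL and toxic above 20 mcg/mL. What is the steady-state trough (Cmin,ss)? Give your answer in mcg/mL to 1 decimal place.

Over one 44-h interval, 44/12 ≈ 3.6667 half-lives elapse, leaving f ≈ 0.0787 of each dose.
Accumulation ratio R = 1/(1 − f) ≈ 1/0.9213 ≈ 1.0854.
Each bolus raises the concentration by D/Vd = 2269/163 ≈ 13.920 mcg/mL.
Cmax,ss = C₀/(1 − f) ≈ 13.920/0.9213 ≈ 15.109 mcg/mL.
Steady-state trough Cmin,ss = Cmax,ss·f ≈ 15.109 × 0.0787 ≈ 1.189 mcg/mL.
Trough 1.2 mcg/mL vs MEC 1 mcg/mL: adequate.

1.2 mcg/mL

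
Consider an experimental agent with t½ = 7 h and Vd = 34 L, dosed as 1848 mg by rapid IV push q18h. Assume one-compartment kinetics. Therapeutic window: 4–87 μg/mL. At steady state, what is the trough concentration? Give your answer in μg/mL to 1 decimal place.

11.0 μg/mL

τ/t½ = 18/7 ≈ 2.5714, so fraction remaining f = (1/2)^(18/7) ≈ 0.1682.
At steady state, accumulation factor R = 1/(1 − e^(−kτ)) ≈ 1.2022.
Single-dose peak C₀ = D/Vd = 1848/34 ≈ 54.353 μg/mL.
Cmax,ss = C₀/(1 − f) ≈ 54.353/0.8318 ≈ 65.344 μg/mL.
Steady-state trough Cmin,ss = Cmax,ss·f ≈ 65.344 × 0.1682 ≈ 10.991 μg/mL.
Trough 11.0 μg/mL vs MEC 4 μg/mL: adequate.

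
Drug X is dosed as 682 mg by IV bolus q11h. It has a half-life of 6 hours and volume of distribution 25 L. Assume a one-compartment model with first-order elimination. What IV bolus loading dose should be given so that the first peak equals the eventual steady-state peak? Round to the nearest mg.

f = (1/2)^(11/6) ≈ 0.280616; accumulation ratio R = 1/(1−f) ≈ 1.39008.
Loading dose to hit Cmax,ss on first dose: D_load = D_maint·R ≈ 682 × 1.39008 ≈ 948.03 mg.

948 mg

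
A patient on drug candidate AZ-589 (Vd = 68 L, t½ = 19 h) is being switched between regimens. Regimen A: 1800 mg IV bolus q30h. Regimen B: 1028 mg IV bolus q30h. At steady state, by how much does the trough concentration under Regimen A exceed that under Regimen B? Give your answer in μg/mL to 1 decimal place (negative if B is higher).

Regimen A: f = (1/2)^(30/19) ≈ 0.3347; Cmin,ss = (1800/68)·f/(1−f) ≈ 13.317 μg/mL.
Regimen B: f = (1/2)^(30/19) ≈ 0.3347; Cmin,ss = (1028/68)·f/(1−f) ≈ 7.605 μg/mL.
Difference ≈ 13.317 − 7.605 ≈ 5.712 μg/mL.

5.7 μg/mL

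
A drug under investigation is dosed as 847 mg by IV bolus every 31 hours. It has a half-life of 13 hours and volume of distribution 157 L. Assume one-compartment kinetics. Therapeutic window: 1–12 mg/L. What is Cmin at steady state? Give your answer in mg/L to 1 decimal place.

τ/t½ = 31/13 ≈ 2.3846, so fraction remaining f = (1/2)^(31/13) ≈ 0.1915.
At steady state, accumulation factor R = 1/(1 − e^(−kτ)) ≈ 1.2369.
Single-dose peak C₀ = D/Vd = 847/157 ≈ 5.395 mg/L.
Cmax,ss = C₀/(1 − f) ≈ 5.395/0.8085 ≈ 6.673 mg/L.
One interval later, Cmin,ss = Cmax,ss·e^(−kτ) ≈ 6.673 × 0.1915 ≈ 1.278 mg/L.
Trough 1.3 mg/L vs MEC 1 mg/L: adequate.

1.3 mg/L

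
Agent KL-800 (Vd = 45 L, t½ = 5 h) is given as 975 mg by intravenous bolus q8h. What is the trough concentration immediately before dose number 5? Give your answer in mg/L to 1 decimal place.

10.5 mg/L

f = (1/2)^(τ/t½) = (1/2)^(8/5) ≈ 0.3299.
C₀ = D/Vd = 975/45 ≈ 21.667 mg/L.
Before the 5th dose, 4 doses have been given. Superposition: Cmin = C₀·(f + f² + … + f^4).
≈ 21.667 × (0.3299 + 0.1088 + 0.0359 + 0.0118) ≈ 21.667 × 0.4864 ≈ 10.539 mg/L.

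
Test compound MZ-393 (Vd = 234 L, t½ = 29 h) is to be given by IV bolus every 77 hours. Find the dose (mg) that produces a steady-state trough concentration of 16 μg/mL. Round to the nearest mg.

19840 mg

τ/t½ = 77/29 ≈ 2.6552, so f = (1/2)^(77/29) ≈ 0.158750.
Cmin,ss = (D/Vd)·f/(1−f), so D = Cmin,ss·Vd·(1−f)/f.
D = 16 × 234 × (1−f)/f ≈ 16 × 234 × 5.29921 ≈ 19840.24 mg.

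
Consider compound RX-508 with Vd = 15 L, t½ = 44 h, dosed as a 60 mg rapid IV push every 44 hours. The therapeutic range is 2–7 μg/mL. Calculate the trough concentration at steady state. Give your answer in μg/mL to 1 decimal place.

4.0 μg/mL

The dosing interval is 1 half-life, so f = 2^(−1) = 0.5.
Accumulation ratio R = 1/(1 − f) = 1/0.5 = 2/1.
Single-dose peak C₀ = D/Vd = 60/15 = 4 μg/mL.
Steady-state peak Cmax,ss = C₀·R = 4 × 2/1 ≈ 8.000 μg/mL.
Steady-state trough Cmin,ss = Cmax,ss·f ≈ 8.000 × 0.5 ≈ 4.000 μg/mL.
Trough 4.0 μg/mL vs MEC 2 μg/mL: adequate.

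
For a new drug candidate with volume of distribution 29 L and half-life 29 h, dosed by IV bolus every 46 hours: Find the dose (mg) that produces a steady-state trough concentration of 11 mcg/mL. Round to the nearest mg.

τ/t½ = 46/29 ≈ 1.5862, so f = (1/2)^(46/29) ≈ 0.333046.
Cmin,ss = (D/Vd)·f/(1−f), so D = Cmin,ss·Vd·(1−f)/f.
D = 11 × 29 × (1−f)/f ≈ 11 × 29 × 2.00259 ≈ 638.83 mg.

639 mg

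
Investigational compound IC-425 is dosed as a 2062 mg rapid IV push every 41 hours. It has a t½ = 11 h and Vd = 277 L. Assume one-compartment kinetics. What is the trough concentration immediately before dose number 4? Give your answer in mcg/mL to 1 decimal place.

f = (1/2)^(τ/t½) = (1/2)^(41/11) ≈ 0.0755.
C₀ = D/Vd = 2062/277 ≈ 7.444 mcg/mL.
Before the 4th dose, 3 doses have been given. Superposition: Cmin = C₀·(f + f² + … + f^3).
≈ 7.444 × (0.0755 + 0.0057 + 0.0004) ≈ 7.444 × 0.0816 ≈ 0.607 mcg/mL.

0.6 mcg/mL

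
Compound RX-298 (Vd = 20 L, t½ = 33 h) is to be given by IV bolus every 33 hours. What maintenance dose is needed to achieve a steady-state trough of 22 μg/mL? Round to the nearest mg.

440 mg

τ/t½ = 33/33 ≈ 1, so f = (1/2)^(33/33) ≈ 0.500000.
Cmin,ss = (D/Vd)·f/(1−f), so D = Cmin,ss·Vd·(1−f)/f.
D = 22 × 20 × (1−f)/f ≈ 22 × 20 × 1.00000 ≈ 440.00 mg.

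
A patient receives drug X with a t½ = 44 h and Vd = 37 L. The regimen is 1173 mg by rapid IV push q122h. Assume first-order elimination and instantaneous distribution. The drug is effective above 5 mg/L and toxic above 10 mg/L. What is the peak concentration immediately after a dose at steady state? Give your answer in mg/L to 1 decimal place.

37.1 mg/L

τ/t½ = 122/44 ≈ 2.7727, so fraction remaining f = (1/2)^(122/44) ≈ 0.1463.
Accumulation ratio R = 1/(1 − f) ≈ 1/0.8537 ≈ 1.1714.
Single-dose peak C₀ = D/Vd = 1173/37 ≈ 31.703 mg/L.
Steady-state peak Cmax,ss = C₀·R ≈ 31.703 × 1.1714 ≈ 37.137 mg/L.
Peak 37.1 mg/L vs MTC 10 mg/L: exceeds toxic threshold.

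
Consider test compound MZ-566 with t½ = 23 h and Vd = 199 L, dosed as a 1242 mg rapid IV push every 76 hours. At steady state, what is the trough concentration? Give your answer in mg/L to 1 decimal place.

Over one 76-h interval, 76/23 ≈ 3.3043 half-lives elapse, leaving f ≈ 0.1012 of each dose.
Each bolus raises the concentration by D/Vd = 1242/199 ≈ 6.241 mg/L.
Steady-state trough Cmin,ss = C₀·f/(1−f) ≈ 6.241 × 0.1012/0.8988 ≈ 0.703 mg/L.

0.7 mg/L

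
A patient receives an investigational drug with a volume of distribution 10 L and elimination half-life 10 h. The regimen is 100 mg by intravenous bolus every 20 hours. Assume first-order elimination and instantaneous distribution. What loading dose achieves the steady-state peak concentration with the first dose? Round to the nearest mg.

f = (1/2)^(20/10) ≈ 0.250000; accumulation ratio R = 1/(1−f) ≈ 1.33333.
Loading dose to hit Cmax,ss on first dose: D_load = D_maint·R ≈ 100 × 1.33333 ≈ 133.33 mg.

133 mg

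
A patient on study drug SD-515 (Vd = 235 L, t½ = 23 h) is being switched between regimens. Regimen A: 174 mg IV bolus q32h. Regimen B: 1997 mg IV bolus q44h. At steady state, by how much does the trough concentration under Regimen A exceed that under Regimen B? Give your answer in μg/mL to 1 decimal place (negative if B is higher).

Regimen A: f = (1/2)^(32/23) ≈ 0.3812; Cmin,ss = (174/235)·f/(1−f) ≈ 0.456 μg/mL.
Regimen B: f = (1/2)^(44/23) ≈ 0.2655; Cmin,ss = (1997/235)·f/(1−f) ≈ 3.072 μg/mL.
Difference ≈ 0.456 − 3.072 ≈ -2.616 μg/mL.

-2.6 μg/mL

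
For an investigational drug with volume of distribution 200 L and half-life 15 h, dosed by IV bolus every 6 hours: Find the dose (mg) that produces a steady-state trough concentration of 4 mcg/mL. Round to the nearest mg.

τ/t½ = 6/15 ≈ 0.4, so f = (1/2)^(6/15) ≈ 0.757858.
Cmin,ss = (D/Vd)·f/(1−f), so D = Cmin,ss·Vd·(1−f)/f.
D = 4 × 200 × (1−f)/f ≈ 4 × 200 × 0.31951 ≈ 255.61 mg.

256 mg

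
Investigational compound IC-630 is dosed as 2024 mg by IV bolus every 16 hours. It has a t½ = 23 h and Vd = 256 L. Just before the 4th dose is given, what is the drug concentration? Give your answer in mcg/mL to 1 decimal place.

9.8 mcg/mL

f = (1/2)^(τ/t½) = (1/2)^(16/23) ≈ 0.6174.
C₀ = D/Vd = 2024/256 ≈ 7.906 mcg/mL.
Before the 4th dose, 3 doses have been given. Superposition: Cmin = C₀·(f + f² + … + f^3).
≈ 7.906 × (0.6174 + 0.3812 + 0.2353) ≈ 7.906 × 1.2339 ≈ 9.755 mcg/mL.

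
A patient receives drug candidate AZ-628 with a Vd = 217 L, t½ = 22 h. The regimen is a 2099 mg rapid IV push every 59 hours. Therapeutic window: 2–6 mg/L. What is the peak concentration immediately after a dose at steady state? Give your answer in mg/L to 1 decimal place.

k = ln2/t½ = ln2/22 ≈ 0.031507 h⁻¹; fraction remaining f = e^(−kτ) = e^(−0.031507×59) ≈ 0.1558.
Accumulation ratio R = 1/(1 − f) ≈ 1/0.8442 ≈ 1.1846.
Single-dose peak C₀ = D/Vd = 2099/217 ≈ 9.673 mg/L.
Cmax,ss = C₀/(1 − f) ≈ 9.673/0.8442 ≈ 11.458 mg/L.
Peak 11.5 mg/L vs MTC 6 mg/L: exceeds toxic threshold.

11.5 mg/L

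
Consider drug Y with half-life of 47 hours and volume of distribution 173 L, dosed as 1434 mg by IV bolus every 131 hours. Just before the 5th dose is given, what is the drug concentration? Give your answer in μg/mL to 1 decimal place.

f = (1/2)^(τ/t½) = (1/2)^(131/47) ≈ 0.1449.
C₀ = D/Vd = 1434/173 ≈ 8.289 μg/mL.
Before the 5th dose, 4 doses have been given. Superposition: Cmin = C₀·(f + f² + … + f^4).
≈ 8.289 × (0.1449 + 0.0210 + 0.0030 + 0.0004) ≈ 8.289 × 0.1693 ≈ 1.403 μg/mL.

1.4 μg/mL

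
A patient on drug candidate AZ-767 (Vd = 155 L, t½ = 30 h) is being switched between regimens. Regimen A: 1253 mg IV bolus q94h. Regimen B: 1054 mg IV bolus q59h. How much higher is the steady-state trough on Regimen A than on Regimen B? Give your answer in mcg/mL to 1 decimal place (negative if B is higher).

Regimen A: f = (1/2)^(94/30) ≈ 0.1140; Cmin,ss = (1253/155)·f/(1−f) ≈ 1.040 mcg/mL.
Regimen B: f = (1/2)^(59/30) ≈ 0.2558; Cmin,ss = (1054/155)·f/(1−f) ≈ 2.337 mcg/mL.
Difference ≈ 1.040 − 2.337 ≈ -1.297 mcg/mL.

-1.3 mcg/mL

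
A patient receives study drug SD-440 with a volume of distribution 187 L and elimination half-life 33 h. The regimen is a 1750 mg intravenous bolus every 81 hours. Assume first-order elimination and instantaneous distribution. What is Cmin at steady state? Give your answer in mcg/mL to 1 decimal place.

2.1 mcg/mL

τ/t½ = 81/33 ≈ 2.4545, so fraction remaining f = (1/2)^(81/33) ≈ 0.1824.
At steady state, accumulation factor R = 1/(1 − e^(−kτ)) ≈ 1.2231.
Each bolus raises the concentration by D/Vd = 1750/187 ≈ 9.358 mcg/mL.
Cmax,ss = C₀/(1 − f) ≈ 9.358/0.8176 ≈ 11.446 mcg/mL.
One interval later, Cmin,ss = Cmax,ss·e^(−kτ) ≈ 11.446 × 0.1824 ≈ 2.088 mcg/mL.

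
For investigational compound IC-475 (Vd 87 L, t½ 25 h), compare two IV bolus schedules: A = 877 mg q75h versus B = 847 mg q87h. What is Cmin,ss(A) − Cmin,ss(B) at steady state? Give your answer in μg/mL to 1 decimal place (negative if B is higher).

0.5 μg/mL

Regimen A: f = (1/2)^(75/25) ≈ 0.1250; Cmin,ss = (877/87)·f/(1−f) ≈ 1.440 μg/mL.
Regimen B: f = (1/2)^(87/25) ≈ 0.0896; Cmin,ss = (847/87)·f/(1−f) ≈ 0.958 μg/mL.
Difference ≈ 1.440 − 0.958 ≈ 0.482 μg/mL.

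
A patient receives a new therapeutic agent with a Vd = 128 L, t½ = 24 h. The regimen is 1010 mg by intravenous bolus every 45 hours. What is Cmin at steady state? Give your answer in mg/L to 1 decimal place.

Over one 45-h interval, 45/24 ≈ 1.875 half-lives elapse, leaving f ≈ 0.2726 of each dose.
Each bolus raises the concentration by D/Vd = 1010/128 ≈ 7.891 mg/L.
Steady-state trough Cmin,ss = C₀·f/(1−f) ≈ 7.891 × 0.2726/0.7274 ≈ 2.957 mg/L.

3.0 mg/L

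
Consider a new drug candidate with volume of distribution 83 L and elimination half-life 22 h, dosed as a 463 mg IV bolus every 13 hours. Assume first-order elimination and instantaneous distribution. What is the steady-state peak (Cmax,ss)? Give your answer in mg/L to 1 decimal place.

τ/t½ = 13/22 ≈ 0.59091, so fraction remaining f = (1/2)^(13/22) ≈ 0.6639.
Accumulation ratio R = 1/(1 − f) ≈ 1/0.3361 ≈ 2.9753.
Each bolus raises the concentration by D/Vd = 463/83 ≈ 5.578 mg/L.
Steady-state peak Cmax,ss = C₀·R ≈ 5.578 × 2.9753 ≈ 16.596 mg/L.

16.6 mg/L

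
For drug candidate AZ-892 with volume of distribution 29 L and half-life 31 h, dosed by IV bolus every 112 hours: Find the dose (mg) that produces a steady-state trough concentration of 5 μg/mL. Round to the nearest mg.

1629 mg

τ/t½ = 112/31 ≈ 3.6129, so f = (1/2)^(112/31) ≈ 0.081735.
Cmin,ss = (D/Vd)·f/(1−f), so D = Cmin,ss·Vd·(1−f)/f.
D = 5 × 29 × (1−f)/f ≈ 5 × 29 × 11.23466 ≈ 1629.03 mg.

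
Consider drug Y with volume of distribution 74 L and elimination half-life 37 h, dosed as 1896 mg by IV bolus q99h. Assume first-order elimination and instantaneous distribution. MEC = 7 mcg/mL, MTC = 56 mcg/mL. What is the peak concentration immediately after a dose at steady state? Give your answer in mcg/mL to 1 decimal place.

k = ln2/t½ = ln2/37 ≈ 0.018734 h⁻¹; fraction remaining f = e^(−kτ) = e^(−0.018734×99) ≈ 0.1565.
Accumulation ratio R = 1/(1 − f) ≈ 1/0.8435 ≈ 1.1855.
Each bolus raises the concentration by D/Vd = 1896/74 ≈ 25.622 mcg/mL.
Steady-state peak Cmax,ss = C₀·R ≈ 25.622 × 1.1855 ≈ 30.375 mcg/mL.
Peak 30.4 mcg/mL vs MTC 56 mcg/mL: below toxic threshold.

30.4 mcg/mL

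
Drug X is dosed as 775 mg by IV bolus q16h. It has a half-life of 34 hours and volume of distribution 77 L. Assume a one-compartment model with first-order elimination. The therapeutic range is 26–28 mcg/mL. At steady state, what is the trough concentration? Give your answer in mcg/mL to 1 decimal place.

k = ln2/t½ = ln2/34 ≈ 0.020387 h⁻¹; fraction remaining f = e^(−kτ) = e^(−0.020387×16) ≈ 0.7217.
Accumulation ratio R = 1/(1 − f) ≈ 1/0.2783 ≈ 3.5932.
Each bolus raises the concentration by D/Vd = 775/77 ≈ 10.065 mcg/mL.
Steady-state peak Cmax,ss = C₀·R ≈ 10.065 × 3.5932 ≈ 36.166 mcg/mL.
One interval later, Cmin,ss = Cmax,ss·e^(−kτ) ≈ 36.166 × 0.7217 ≈ 26.101 mcg/mL.
Trough 26.1 mcg/mL vs MEC 26 mcg/mL: adequate.

26.1 mcg/mL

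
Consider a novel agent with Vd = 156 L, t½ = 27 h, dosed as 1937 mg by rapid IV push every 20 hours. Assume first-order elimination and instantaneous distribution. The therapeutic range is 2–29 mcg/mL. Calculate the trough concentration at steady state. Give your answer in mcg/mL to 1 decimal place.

τ/t½ = 20/27 ≈ 0.74074, so fraction remaining f = (1/2)^(20/27) ≈ 0.5984.
Accumulation ratio R = 1/(1 − f) ≈ 1/0.4016 ≈ 2.4900.
Each bolus raises the concentration by D/Vd = 1937/156 ≈ 12.417 mcg/mL.
Cmax,ss = C₀/(1 − f) ≈ 12.417/0.4016 ≈ 30.919 mcg/mL.
One interval later, Cmin,ss = Cmax,ss·e^(−kτ) ≈ 30.919 × 0.5984 ≈ 18.502 mcg/mL.
Trough 18.5 mcg/mL vs MEC 2 mcg/mL: adequate.

18.5 mcg/mL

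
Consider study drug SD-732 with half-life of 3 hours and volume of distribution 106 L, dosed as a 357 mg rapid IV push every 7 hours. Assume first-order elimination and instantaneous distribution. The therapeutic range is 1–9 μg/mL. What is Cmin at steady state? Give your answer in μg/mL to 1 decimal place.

Over one 7-h interval, 7/3 ≈ 2.3333 half-lives elapse, leaving f ≈ 0.1984 of each dose.
Accumulation ratio R = 1/(1 − f) ≈ 1/0.8016 ≈ 1.2475.
Each bolus raises the concentration by D/Vd = 357/106 ≈ 3.368 μg/mL.
Steady-state peak Cmax,ss = C₀·R ≈ 3.368 × 1.2475 ≈ 4.202 μg/mL.
Steady-state trough Cmin,ss = Cmax,ss·f ≈ 4.202 × 0.1984 ≈ 0.834 μg/mL.
Trough 0.8 μg/mL vs MEC 1 μg/mL: subtherapeutic.

0.8 μg/mL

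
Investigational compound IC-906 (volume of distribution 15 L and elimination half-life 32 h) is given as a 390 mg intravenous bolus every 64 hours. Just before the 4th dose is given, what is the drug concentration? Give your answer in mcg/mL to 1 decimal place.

8.5 mcg/mL

f = (1/2)^(τ/t½) = (1/2)^(64/32) ≈ 0.2500.
C₀ = D/Vd = 390/15 ≈ 26.000 mcg/mL.
Before the 4th dose, 3 doses have been given. Superposition: Cmin = C₀·(f + f² + … + f^3).
≈ 26.000 × (0.2500 + 0.0625 + 0.0156) ≈ 26.000 × 0.3281 ≈ 8.531 mcg/mL.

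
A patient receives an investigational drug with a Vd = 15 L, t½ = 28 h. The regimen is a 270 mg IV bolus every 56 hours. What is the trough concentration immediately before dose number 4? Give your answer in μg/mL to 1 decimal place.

f = (1/2)^(τ/t½) = (1/2)^(56/28) ≈ 0.2500.
C₀ = D/Vd = 270/15 ≈ 18.000 μg/mL.
Before the 4th dose, 3 doses have been given. Superposition: Cmin = C₀·(f + f² + … + f^3).
≈ 18.000 × (0.2500 + 0.0625 + 0.0156) ≈ 18.000 × 0.3281 ≈ 5.906 μg/mL.

5.9 μg/mL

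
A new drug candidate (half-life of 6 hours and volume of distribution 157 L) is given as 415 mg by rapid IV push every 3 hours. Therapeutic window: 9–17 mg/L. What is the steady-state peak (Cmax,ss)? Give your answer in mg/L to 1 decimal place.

k = ln2/t½ = ln2/6 ≈ 0.115525 h⁻¹; fraction remaining f = e^(−kτ) = e^(−0.115525×3) ≈ 0.7071.
Accumulation ratio R = 1/(1 − f) ≈ 1/0.2929 ≈ 3.4141.
Single-dose peak C₀ = D/Vd = 415/157 ≈ 2.643 mg/L.
Steady-state peak Cmax,ss = C₀·R ≈ 2.643 × 3.4141 ≈ 9.023 mg/L.
Peak 9.0 mg/L vs MTC 17 mg/L: below toxic threshold.

9.0 mg/L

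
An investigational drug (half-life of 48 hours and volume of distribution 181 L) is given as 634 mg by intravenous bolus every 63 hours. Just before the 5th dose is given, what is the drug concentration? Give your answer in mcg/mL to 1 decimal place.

f = (1/2)^(τ/t½) = (1/2)^(63/48) ≈ 0.4026.
C₀ = D/Vd = 634/181 ≈ 3.503 mcg/mL.
Before the 5th dose, 4 doses have been given. Superposition: Cmin = C₀·(f + f² + … + f^4).
≈ 3.503 × (0.4026 + 0.1621 + 0.0653 + 0.0263) ≈ 3.503 × 0.6563 ≈ 2.299 mcg/mL.

2.3 mcg/mL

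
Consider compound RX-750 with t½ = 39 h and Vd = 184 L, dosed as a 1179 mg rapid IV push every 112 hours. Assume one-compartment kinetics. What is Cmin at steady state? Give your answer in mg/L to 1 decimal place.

k = ln2/t½ = ln2/39 ≈ 0.017773 h⁻¹; fraction remaining f = e^(−kτ) = e^(−0.017773×112) ≈ 0.1366.
Accumulation ratio R = 1/(1 − f) ≈ 1/0.8634 ≈ 1.1582.
Single-dose peak C₀ = D/Vd = 1179/184 ≈ 6.408 mg/L.
Steady-state peak Cmax,ss = C₀·R ≈ 6.408 × 1.1582 ≈ 7.422 mg/L.
Steady-state trough Cmin,ss = Cmax,ss·f ≈ 7.422 × 0.1366 ≈ 1.014 mg/L.

1.0 mg/L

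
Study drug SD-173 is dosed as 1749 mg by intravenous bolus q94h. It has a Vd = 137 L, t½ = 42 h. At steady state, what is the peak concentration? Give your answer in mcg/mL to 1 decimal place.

16.2 mcg/mL

τ/t½ = 94/42 ≈ 2.2381, so fraction remaining f = (1/2)^(94/42) ≈ 0.2120.
At steady state, accumulation factor R = 1/(1 − e^(−kτ)) ≈ 1.2690.
Single-dose peak C₀ = D/Vd = 1749/137 ≈ 12.766 mcg/mL.
Steady-state peak Cmax,ss = C₀·R ≈ 12.766 × 1.2690 ≈ 16.200 mcg/mL.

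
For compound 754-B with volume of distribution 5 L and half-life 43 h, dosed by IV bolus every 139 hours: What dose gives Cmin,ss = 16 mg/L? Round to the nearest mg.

672 mg

τ/t½ = 139/43 ≈ 3.2326, so f = (1/2)^(139/43) ≈ 0.106391.
Cmin,ss = (D/Vd)·f/(1−f), so D = Cmin,ss·Vd·(1−f)/f.
D = 16 × 5 × (1−f)/f ≈ 16 × 5 × 8.39929 ≈ 671.94 mg.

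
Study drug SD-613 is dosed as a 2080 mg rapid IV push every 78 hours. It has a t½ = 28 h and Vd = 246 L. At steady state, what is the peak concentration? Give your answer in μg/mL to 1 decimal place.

Over one 78-h interval, 78/28 ≈ 2.7857 half-lives elapse, leaving f ≈ 0.1450 of each dose.
At steady state, accumulation factor R = 1/(1 − e^(−kτ)) ≈ 1.1696.
Single-dose peak C₀ = D/Vd = 2080/246 ≈ 8.455 μg/mL.
Steady-state peak Cmax,ss = C₀·R ≈ 8.455 × 1.1696 ≈ 9.889 μg/mL.

9.9 μg/mL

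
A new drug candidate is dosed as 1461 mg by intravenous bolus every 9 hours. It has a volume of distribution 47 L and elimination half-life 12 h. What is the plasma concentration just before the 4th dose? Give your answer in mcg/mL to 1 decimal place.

f = (1/2)^(τ/t½) = (1/2)^(9/12) ≈ 0.5946.
C₀ = D/Vd = 1461/47 ≈ 31.085 mcg/mL.
Before the 4th dose, 3 doses have been given. Superposition: Cmin = C₀·(f + f² + … + f^3).
≈ 31.085 × (0.5946 + 0.3535 + 0.2102) ≈ 31.085 × 1.1583 ≈ 36.006 mcg/mL.

36.0 mcg/mL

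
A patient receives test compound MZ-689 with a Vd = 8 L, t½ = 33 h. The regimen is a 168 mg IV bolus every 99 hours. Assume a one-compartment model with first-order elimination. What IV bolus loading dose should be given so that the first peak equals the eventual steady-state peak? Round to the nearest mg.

192 mg

f = (1/2)^(99/33) ≈ 0.125000; accumulation ratio R = 1/(1−f) ≈ 1.14286.
Loading dose to hit Cmax,ss on first dose: D_load = D_maint·R ≈ 168 × 1.14286 ≈ 192.00 mg.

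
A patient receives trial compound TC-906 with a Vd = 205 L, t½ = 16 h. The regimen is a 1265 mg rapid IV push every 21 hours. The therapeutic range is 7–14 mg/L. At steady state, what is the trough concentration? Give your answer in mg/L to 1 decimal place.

τ/t½ = 21/16 ≈ 1.3125, so fraction remaining f = (1/2)^(21/16) ≈ 0.4026.
Single-dose peak C₀ = D/Vd = 1265/205 ≈ 6.171 mg/L.
Steady-state trough Cmin,ss = C₀·f/(1−f) ≈ 6.171 × 0.4026/0.5974 ≈ 4.159 mg/L.
Trough 4.2 mg/L vs MEC 7 mg/L: subtherapeutic.

4.2 mg/L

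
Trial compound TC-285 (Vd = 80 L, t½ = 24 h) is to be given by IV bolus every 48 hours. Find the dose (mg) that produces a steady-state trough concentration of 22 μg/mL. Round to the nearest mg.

τ/t½ = 48/24 ≈ 2, so f = (1/2)^(48/24) ≈ 0.250000.
Cmin,ss = (D/Vd)·f/(1−f), so D = Cmin,ss·Vd·(1−f)/f.
D = 22 × 80 × (1−f)/f ≈ 22 × 80 × 3.00000 ≈ 5280.00 mg.

5280 mg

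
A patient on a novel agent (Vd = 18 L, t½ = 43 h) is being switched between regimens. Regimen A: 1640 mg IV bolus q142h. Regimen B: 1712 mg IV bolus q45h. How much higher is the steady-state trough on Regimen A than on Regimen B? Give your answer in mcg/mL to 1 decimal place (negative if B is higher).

Regimen A: f = (1/2)^(142/43) ≈ 0.1014; Cmin,ss = (1640/18)·f/(1−f) ≈ 10.281 mcg/mL.
Regimen B: f = (1/2)^(45/43) ≈ 0.4841; Cmin,ss = (1712/18)·f/(1−f) ≈ 89.248 mcg/mL.
Difference ≈ 10.281 − 89.248 ≈ -78.967 mcg/mL.

-79.0 mcg/mL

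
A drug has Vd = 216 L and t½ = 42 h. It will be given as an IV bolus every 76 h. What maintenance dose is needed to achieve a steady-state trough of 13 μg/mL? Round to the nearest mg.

7035 mg

τ/t½ = 76/42 ≈ 1.8095, so f = (1/2)^(76/42) ≈ 0.285285.
Cmin,ss = (D/Vd)·f/(1−f), so D = Cmin,ss·Vd·(1−f)/f.
D = 13 × 216 × (1−f)/f ≈ 13 × 216 × 2.50527 ≈ 7034.80 mg.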